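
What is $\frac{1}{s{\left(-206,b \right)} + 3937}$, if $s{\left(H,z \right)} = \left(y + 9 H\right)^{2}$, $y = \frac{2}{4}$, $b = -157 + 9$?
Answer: $\frac{4}{13757597} \approx 2.9075 \cdot 10^{-7}$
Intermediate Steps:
$b = -148$
$y = \frac{1}{2}$ ($y = 2 \cdot \frac{1}{4} = \frac{1}{2} \approx 0.5$)
$s{\left(H,z \right)} = \left(\frac{1}{2} + 9 H\right)^{2}$
$\frac{1}{s{\left(-206,b \right)} + 3937} = \frac{1}{\frac{\left(1 + 18 \left(-206\right)\right)^{2}}{4} + 3937} = \frac{1}{\frac{\left(1 - 3708\right)^{2}}{4} + 3937} = \frac{1}{\frac{\left(-3707\right)^{2}}{4} + 3937} = \frac{1}{\frac{1}{4} \cdot 13741849 + 3937} = \frac{1}{\frac{13741849}{4} + 3937} = \frac{1}{\frac{13757597}{4}} = \frac{4}{13757597}$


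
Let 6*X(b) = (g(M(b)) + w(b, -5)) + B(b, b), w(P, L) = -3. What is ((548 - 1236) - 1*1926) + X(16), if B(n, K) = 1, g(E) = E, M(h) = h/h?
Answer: -15685/6 ≈ -2614.2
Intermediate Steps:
M(h) = 1
X(b) = -1/6 (X(b) = ((1 - 3) + 1)/6 = (-2 + 1)/6 = (1/6)*(-1) = -1/6)
((548 - 1236) - 1*1926) + X(16) = ((548 - 1236) - 1*1926) - 1/6 = (-688 - 1926) - 1/6 = -2614 - 1/6 = -15685/6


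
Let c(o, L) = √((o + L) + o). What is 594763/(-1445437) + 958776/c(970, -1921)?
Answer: -594763/1445437 + 958776*√19/19 ≈ 2.1996e+5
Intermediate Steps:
c(o, L) = √(L + 2*o) (c(o, L) = √((L + o) + o) = √(L + 2*o))
594763/(-1445437) + 958776/c(970, -1921) = 594763/(-1445437) + 958776/(√(-1921 + 2*970)) = 594763*(-1/1445437) + 958776/(√(-1921 + 1940)) = -594763/1445437 + 958776/(√19) = -594763/1445437 + 958776*(√19/19) = -594763/1445437 + 958776*√19/19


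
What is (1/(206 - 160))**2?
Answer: 1/2116 ≈ 0.00047259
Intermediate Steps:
(1/(206 - 160))**2 = (1/46)**2 = 1/2116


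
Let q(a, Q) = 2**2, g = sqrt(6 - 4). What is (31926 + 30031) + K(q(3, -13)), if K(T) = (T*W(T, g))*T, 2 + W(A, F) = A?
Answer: 61989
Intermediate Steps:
g = sqrt(2) ≈ 1.4142
q(a, Q) = 4
W(A, F) = -2 + A
K(T) = T**2*(-2 + T) (K(T) = (T*(-2 + T))*T = T**2*(-2 + T))
(31926 + 30031) + K(q(3, -13)) = (31926 + 30031) + 4**2*(-2 + 4) = 61957 + 16*2 = 61957 + 32 = 61989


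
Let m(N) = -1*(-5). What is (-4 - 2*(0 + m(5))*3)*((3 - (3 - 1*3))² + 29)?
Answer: -1292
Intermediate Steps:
m(N) = 5
(-4 - 2*(0 + m(5))*3)*((3 - (3 - 1*3))² + 29) = (-4 - 2*(0 + 5)*3)*((3 - (3 - 1*3))² + 29) = (-4 - 2*5*3)*((3 - (3 - 3))² + 29) = (-4 - 10*3)*((3 - 1*0)² + 29) = (-4 - 30)*((3 + 0)² + 29) = -34*(3² + 29) = -34*(9 + 29) = -34*38 = -1292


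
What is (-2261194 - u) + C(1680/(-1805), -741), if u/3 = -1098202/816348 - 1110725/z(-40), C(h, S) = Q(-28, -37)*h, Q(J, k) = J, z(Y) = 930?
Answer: -1718724661747126/761312539 ≈ -2.2576e+6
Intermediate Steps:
C(h, S) = -28*h
u = -7564662168/2108899 (u = 3*(-1098202/816348 - 1110725/930) = 3*(-1098202*1/816348 - 1110725*1/930) = 3*(-549101/408174 - 222145/186) = 3*(-2521554056/2108899) = -7564662168/2108899 ≈ -3587.0)
(-2261194 - u) + C(1680/(-1805), -741) = (-2261194 - 1*(-7564662168/2108899)) - 47040/(-1805) = (-2261194 + 7564662168/2108899) - 47040*(-1)/1805 = -4761065103238/2108899 - 28*(-336/361) = -4761065103238/2108899 + 9408/361 = -1718724661747126/761312539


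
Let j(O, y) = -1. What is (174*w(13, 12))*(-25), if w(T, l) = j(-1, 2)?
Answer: 4350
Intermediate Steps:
w(T, l) = -1
(174*w(13, 12))*(-25) = (174*(-1))*(-25) = -174*(-25) = 4350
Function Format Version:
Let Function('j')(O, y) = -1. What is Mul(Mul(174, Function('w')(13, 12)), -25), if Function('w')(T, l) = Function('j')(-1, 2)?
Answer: 4350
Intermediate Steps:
Function('w')(T, l) = -1
Mul(Mul(174, Function('w')(13, 12)), -25) = Mul(Mul(174, -1), -25) = Mul(-174, -25) = 4350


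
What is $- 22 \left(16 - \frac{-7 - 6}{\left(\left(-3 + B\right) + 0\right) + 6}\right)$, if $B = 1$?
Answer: $- \frac{847}{2} \approx -423.5$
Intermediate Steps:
$- 22 \left(16 - \frac{-7 - 6}{\left(\left(-3 + B\right) + 0\right) + 6}\right) = - 22 \left(16 - \frac{-7 - 6}{\left(\left(-3 + 1\right) + 0\right) + 6}\right) = - 22 \left(16 - - \frac{13}{\left(-2 + 0\right) + 6}\right) = - 22 \left(16 - - \frac{13}{-2 + 6}\right) = - 22 \left(16 - - \frac{13}{4}\right) = - 22 \left(16 + \frac{13}{4}\right) = \left(-22\right) \frac{77}{4} = - \frac{847}{2}$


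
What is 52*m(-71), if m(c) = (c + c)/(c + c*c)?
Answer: -52/35 ≈ -1.4857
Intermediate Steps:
m(c) = 2*c/(c + c²) (m(c) = (2*c)/(c + c²) = 2*c/(c + c²))
52*m(-71) = 52*(2/(1 - 71)) = 52*(2/(-70)) = 52*(2*(-1/70)) = 52*(-1/35) = -52/35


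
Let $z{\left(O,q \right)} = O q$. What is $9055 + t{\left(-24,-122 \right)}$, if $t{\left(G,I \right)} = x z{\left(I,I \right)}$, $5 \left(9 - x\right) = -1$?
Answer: $\frac{729939}{5} \approx 1.4599 \cdot 10^{5}$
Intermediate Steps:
$x = \frac{46}{5}$ ($x = 9 - - \frac{1}{5} = 9 + \frac{1}{5} = \frac{46}{5} \approx 9.2$)
$t{\left(G,I \right)} = \frac{46 I^{2}}{5}$ ($t{\left(G,I \right)} = \frac{46 I I}{5} = \frac{46 I^{2}}{5}$)
$9055 + t{\left(-24,-122 \right)} = 9055 + \frac{46 \left(-122\right)^{2}}{5} = 9055 + \frac{46}{5} \cdot 14884 = 9055 + \frac{684664}{5} = \frac{729939}{5}$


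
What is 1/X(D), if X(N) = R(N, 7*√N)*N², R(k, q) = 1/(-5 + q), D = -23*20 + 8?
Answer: -5/204304 + 7*I*√113/102152 ≈ -2.4473e-5 + 0.00072843*I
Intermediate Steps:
D = -452 (D = -460 + 8 = -452)
X(N) = N²/(-5 + 7*√N)
1/X(D) = 1/((-452)²/(-5 + 7*√(-452))) = 1/(204304/(-5 + 7*(2*I*√113))) = 1/(204304/(-5 + 14*I*√113)) = -5/204304 + 7*I*√113/102152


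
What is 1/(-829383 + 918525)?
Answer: 1/89142 ≈ 1.1218e-5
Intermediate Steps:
1/(-829383 + 918525) = 1/89142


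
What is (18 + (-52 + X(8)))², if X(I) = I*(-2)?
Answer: 2500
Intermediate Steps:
X(I) = -2*I
(18 + (-52 + X(8)))² = (18 + (-52 - 2*8))² = (18 + (-52 - 16))² = (18 - 68)² = (-50)² = 2500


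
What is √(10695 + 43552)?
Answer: √54247 ≈ 232.91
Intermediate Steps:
√(10695 + 43552) = √54247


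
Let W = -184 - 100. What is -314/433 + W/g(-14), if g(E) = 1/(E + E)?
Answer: 3442902/433 ≈ 7951.3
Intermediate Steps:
g(E) = 1/(2*E)
W = -284
-314/433 + W/g(-14) = -314/433 - 284/((½)/(-14)) = -314*1/433 - 284/((½)*(-1/14)) = -314/433 - 284/(-1/28) = -314/433 - 284*(-28) = -314/433 + 7952 = 3442902/433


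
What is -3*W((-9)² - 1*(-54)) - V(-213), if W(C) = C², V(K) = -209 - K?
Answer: -54679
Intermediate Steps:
-3*W((-9)² - 1*(-54)) - V(-213) = -3*((-9)² - 1*(-54))² - (-209 - 1*(-213)) = -3*(81 + 54)² - (-209 + 213) = -3*135² - 1*4 = -3*18225 - 4 = -54675 - 4 = -54679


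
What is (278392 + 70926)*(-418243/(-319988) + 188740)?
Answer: 10548522159428217/159994 ≈ 6.5931e+10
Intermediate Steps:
(278392 + 70926)*(-418243/(-319988) + 188740) = 349318*(-418243*(-1/319988) + 188740) = 349318*(418243/319988 + 188740) = 349318*(60394953363/319988) = 10548522159428217/159994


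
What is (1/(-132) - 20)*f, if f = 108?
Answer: -23769/11 ≈ -2160.8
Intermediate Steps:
(1/(-132) - 20)*f = (1/(-132) - 20)*108 = (-1/132 - 20)*108 = -2641/132*108 = -23769/11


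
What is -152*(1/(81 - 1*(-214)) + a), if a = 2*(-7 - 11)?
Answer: 1614088/295 ≈ 5471.5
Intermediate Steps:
a = -36 (a = 2*(-18) = -36)
-152*(1/(81 - 1*(-214)) + a) = -152*(1/(81 - 1*(-214)) - 36) = -152*(1/(81 + 214) - 36) = -152*(1/295 - 36) = -152*(-10619/295) = 1614088/295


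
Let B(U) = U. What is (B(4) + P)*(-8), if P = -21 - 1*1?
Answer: 144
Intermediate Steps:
P = -22 (P = -21 - 1 = -22)
(B(4) + P)*(-8) = (4 - 22)*(-8) = -18*(-8) = 144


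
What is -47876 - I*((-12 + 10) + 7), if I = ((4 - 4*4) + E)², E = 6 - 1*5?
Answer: -48481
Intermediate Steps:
E = 1 (E = 6 - 5 = 1)
I = 121 (I = ((4 - 4*4) + 1)² = ((4 - 16) + 1)² = (-12 + 1)² = (-11)² = 121)
-47876 - I*((-12 + 10) + 7) = -47876 - 121*((-12 + 10) + 7) = -47876 - 121*(-2 + 7) = -47876 - 121*5 = -47876 - 1*605 = -47876 - 605 = -48481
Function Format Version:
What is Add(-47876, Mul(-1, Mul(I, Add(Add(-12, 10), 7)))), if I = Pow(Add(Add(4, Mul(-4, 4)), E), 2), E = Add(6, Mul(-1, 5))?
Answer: -48481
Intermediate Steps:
E = 1 (E = Add(6, -5) = 1)
I = 121 (I = Pow(Add(Add(4, Mul(-4, 4)), 1), 2) = Pow(Add(Add(4, -16), 1), 2) = Pow(Add(-12, 1), 2) = Pow(-11, 2) = 121)
Add(-47876, Mul(-1, Mul(I, Add(Add(-12, 10), 7)))) = Add(-47876, Mul(-1, Mul(121, Add(Add(-12, 10), 7)))) = Add(-47876, Mul(-1, Mul(121, Add(-2, 7)))) = Add(-47876, Mul(-1, Mul(121, 5))) = Add(-47876, Mul(-1, 605)) = Add(-47876, -605) = -48481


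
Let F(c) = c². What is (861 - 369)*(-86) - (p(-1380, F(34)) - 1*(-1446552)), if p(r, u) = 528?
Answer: -1489392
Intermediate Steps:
(861 - 369)*(-86) - (p(-1380, F(34)) - 1*(-1446552)) = (861 - 369)*(-86) - (528 - 1*(-1446552)) = 492*(-86) - (528 + 1446552) = -42312 - 1*1447080 = -42312 - 1447080 = -1489392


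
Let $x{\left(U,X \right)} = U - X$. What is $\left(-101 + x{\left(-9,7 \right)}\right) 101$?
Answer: $-11817$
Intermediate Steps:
$\left(-101 + x{\left(-9,7 \right)}\right) 101 = \left(-101 - 16\right) 101 = \left(-117\right) 101 = -11817$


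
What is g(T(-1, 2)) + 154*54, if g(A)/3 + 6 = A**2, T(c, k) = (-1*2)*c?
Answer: 8310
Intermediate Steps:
T(c, k) = -2*c
g(A) = -18 + 3*A**2
g(T(-1, 2)) + 154*54 = (-18 + 3*(-2*(-1))**2) + 154*54 = (-18 + 3*2**2) + 8316 = (-18 + 3*4) + 8316 = (-18 + 12) + 8316 = -6 + 8316 = 8310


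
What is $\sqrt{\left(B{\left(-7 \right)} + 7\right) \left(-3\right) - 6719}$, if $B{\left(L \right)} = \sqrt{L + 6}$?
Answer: $\sqrt{-6740 - 3 i} \approx 0.0183 - 82.098 i$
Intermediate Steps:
$B{\left(L \right)} = \sqrt{6 + L}$
$\sqrt{\left(B{\left(-7 \right)} + 7\right) \left(-3\right) - 6719} = \sqrt{\left(\sqrt{6 - 7} + 7\right) \left(-3\right) - 6719} = \sqrt{\left(\sqrt{-1} + 7\right) \left(-3\right) - 6719} = \sqrt{\left(i + 7\right) \left(-3\right) - 6719} = \sqrt{\left(7 + i\right) \left(-3\right) - 6719} = \sqrt{\left(-21 - 3 i\right) - 6719} = \sqrt{-6740 - 3 i}$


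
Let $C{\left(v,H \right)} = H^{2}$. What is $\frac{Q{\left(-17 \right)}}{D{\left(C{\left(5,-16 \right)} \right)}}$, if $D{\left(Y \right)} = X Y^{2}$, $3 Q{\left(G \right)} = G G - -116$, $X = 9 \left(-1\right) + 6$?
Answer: $- \frac{45}{65536} \approx -0.00068665$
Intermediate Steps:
$X = -3$ ($X = -9 + 6 = -3$)
$Q{\left(G \right)} = \frac{116}{3} + \frac{G^{2}}{3}$ ($Q{\left(G \right)} = \frac{G G - -116}{3} = \frac{G^{2} + 116}{3} = \frac{116 + G^{2}}{3} = \frac{116}{3} + \frac{G^{2}}{3}$)
$D{\left(Y \right)} = - 3 Y^{2}$
$\frac{Q{\left(-17 \right)}}{D{\left(C{\left(5,-16 \right)} \right)}} = \frac{\frac{116}{3} + \frac{\left(-17\right)^{2}}{3}}{\left(-3\right) \left(\left(-16\right)^{2}\right)^{2}} = \frac{\frac{116}{3} + \frac{1}{3} \cdot 289}{\left(-3\right) 256^{2}} = \frac{\frac{116}{3} + \frac{289}{3}}{\left(-3\right) 65536} = \frac{135}{-196608} = 135 \left(- \frac{1}{196608}\right) = - \frac{45}{65536}$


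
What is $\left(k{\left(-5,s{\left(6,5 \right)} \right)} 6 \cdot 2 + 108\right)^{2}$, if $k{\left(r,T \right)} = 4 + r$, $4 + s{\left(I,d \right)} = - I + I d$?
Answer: $9216$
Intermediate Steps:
$s{\left(I,d \right)} = -4 - I + I d$ ($s{\left(I,d \right)} = -4 + \left(- I + I d\right) = -4 - I + I d$)
$\left(k{\left(-5,s{\left(6,5 \right)} \right)} 6 \cdot 2 + 108\right)^{2} = \left(\left(4 - 5\right) 6 \cdot 2 + 108\right)^{2} = \left(\left(-1\right) 6 \cdot 2 + 108\right)^{2} = \left(\left(-6\right) 2 + 108\right)^{2} = \left(-12 + 108\right)^{2} = 96^{2} = 9216$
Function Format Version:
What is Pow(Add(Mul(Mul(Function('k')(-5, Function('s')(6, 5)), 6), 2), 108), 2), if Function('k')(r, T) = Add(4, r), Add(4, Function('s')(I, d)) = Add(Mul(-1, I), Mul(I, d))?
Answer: 9216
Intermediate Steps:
Function('s')(I, d) = Add(-4, Mul(-1, I), Mul(I, d)) (Function('s')(I, d) = Add(-4, Add(Mul(-1, I), Mul(I, d))) = Add(-4, Mul(-1, I), Mul(I, d)))
Pow(Add(Mul(Mul(Function('k')(-5, Function('s')(6, 5)), 6), 2), 108), 2) = Pow(Add(Mul(Mul(Add(4, -5), 6), 2), 108), 2) = Pow(Add(Mul(Mul(-1, 6), 2), 108), 2) = Pow(Add(Mul(-6, 2), 108), 2) = Pow(Add(-12, 108), 2) = Pow(96, 2) = 9216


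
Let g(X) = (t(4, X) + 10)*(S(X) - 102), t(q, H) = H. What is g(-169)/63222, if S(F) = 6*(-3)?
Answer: 3180/10537 ≈ 0.30179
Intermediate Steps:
S(F) = -18
g(X) = -1200 - 120*X (g(X) = (X + 10)*(-18 - 102) = (10 + X)*(-120) = -1200 - 120*X)
g(-169)/63222 = (-1200 - 120*(-169))/63222 = (-1200 + 20280)*(1/63222) = 19080*(1/63222) = 3180/10537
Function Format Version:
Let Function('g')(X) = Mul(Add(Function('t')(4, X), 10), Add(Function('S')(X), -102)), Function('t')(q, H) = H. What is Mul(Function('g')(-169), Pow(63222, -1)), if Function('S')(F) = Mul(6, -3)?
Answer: Rational(3180, 10537) ≈ 0.30179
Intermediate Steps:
Function('S')(F) = -18
Function('g')(X) = Add(-1200, Mul(-120, X)) (Function('g')(X) = Mul(Add(X, 10), Add(-18, -102)) = Mul(Add(10, X), -120) = Add(-1200, Mul(-120, X)))
Mul(Function('g')(-169), Pow(63222, -1)) = Mul(Add(-1200, Mul(-120, -169)), Pow(63222, -1)) = Mul(Add(-1200, 20280), Rational(1, 63222)) = Mul(19080, Rational(1, 63222)) = Rational(3180, 10537)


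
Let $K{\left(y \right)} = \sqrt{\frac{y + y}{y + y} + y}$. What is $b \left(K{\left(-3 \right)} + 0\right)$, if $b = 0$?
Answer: $0$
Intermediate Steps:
$K{\left(y \right)} = \sqrt{1 + y}$ ($K{\left(y \right)} = \sqrt{\frac{2 y}{2 y} + y} = \sqrt{2 y \frac{1}{2 y} + y} = \sqrt{1 + y}$)
$b \left(K{\left(-3 \right)} + 0\right) = 0 \left(\sqrt{1 - 3} + 0\right) = 0 \left(\sqrt{-2} + 0\right) = 0 \left(i \sqrt{2} + 0\right) = 0 i \sqrt{2} = 0$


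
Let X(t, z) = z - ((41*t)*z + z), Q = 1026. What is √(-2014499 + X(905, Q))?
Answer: I*√40084229 ≈ 6331.2*I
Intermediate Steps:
X(t, z) = -41*t*z (X(t, z) = z - (41*t*z + z) = z - (z + 41*t*z) = z + (-z - 41*t*z) = -41*t*z)
√(-2014499 + X(905, Q)) = √(-2014499 - 41*905*1026) = √(-2014499 - 38069730) = √(-40084229) = I*√40084229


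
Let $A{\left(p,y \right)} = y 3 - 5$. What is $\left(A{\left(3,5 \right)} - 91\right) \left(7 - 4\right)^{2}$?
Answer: $-729$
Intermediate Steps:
$A{\left(p,y \right)} = -5 + 3 y$ ($A{\left(p,y \right)} = 3 y - 5 = -5 + 3 y$)
$\left(A{\left(3,5 \right)} - 91\right) \left(7 - 4\right)^{2} = \left(\left(-5 + 3 \cdot 5\right) - 91\right) \left(7 - 4\right)^{2} = \left(\left(-5 + 15\right) - 91\right) 3^{2} = \left(10 - 91\right) 9 = \left(-81\right) 9 = -729$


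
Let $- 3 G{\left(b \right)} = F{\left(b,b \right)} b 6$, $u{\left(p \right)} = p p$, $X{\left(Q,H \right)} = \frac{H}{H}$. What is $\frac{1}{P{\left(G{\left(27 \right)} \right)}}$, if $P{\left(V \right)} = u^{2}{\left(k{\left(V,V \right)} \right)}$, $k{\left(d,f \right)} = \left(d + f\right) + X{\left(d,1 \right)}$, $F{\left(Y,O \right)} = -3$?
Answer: $\frac{1}{11156640625} \approx 8.9633 \cdot 10^{-11}$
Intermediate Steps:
$X{\left(Q,H \right)} = 1$
$k{\left(d,f \right)} = 1 + d + f$ ($k{\left(d,f \right)} = \left(d + f\right) + 1 = 1 + d + f$)
$u{\left(p \right)} = p^{2}$
$G{\left(b \right)} = 6 b$ ($G{\left(b \right)} = - \frac{- 3 b 6}{3} = - \frac{\left(-18\right) b}{3} = 6 b$)
$P{\left(V \right)} = \left(1 + 2 V\right)^{4}$ ($P{\left(V \right)} = \left(\left(1 + V + V\right)^{2}\right)^{2} = \left(\left(1 + 2 V\right)^{2}\right)^{2} = \left(1 + 2 V\right)^{4}$)
$\frac{1}{P{\left(G{\left(27 \right)} \right)}} = \frac{1}{\left(1 + 2 \cdot 6 \cdot 27\right)^{4}} = \frac{1}{\left(1 + 2 \cdot 162\right)^{4}} = \frac{1}{\left(1 + 324\right)^{4}} = \frac{1}{325^{4}} = \frac{1}{11156640625}$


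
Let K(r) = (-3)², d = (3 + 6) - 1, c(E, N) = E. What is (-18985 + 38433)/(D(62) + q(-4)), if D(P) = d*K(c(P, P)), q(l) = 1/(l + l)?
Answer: 155584/575 ≈ 270.58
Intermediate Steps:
d = 8 (d = 9 - 1 = 8)
K(r) = 9
q(l) = 1/(2*l)
D(P) = 72 (D(P) = 8*9 = 72)
(-18985 + 38433)/(D(62) + q(-4)) = (-18985 + 38433)/(72 + (½)/(-4)) = 19448/(72 + (½)*(-¼)) = 19448/(72 - ⅛) = 19448/(575/8) = 19448*(8/575) = 155584/575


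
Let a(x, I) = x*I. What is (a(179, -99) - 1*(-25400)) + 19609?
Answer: 27288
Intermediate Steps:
a(x, I) = I*x
(a(179, -99) - 1*(-25400)) + 19609 = (-99*179 - 1*(-25400)) + 19609 = (-17721 + 25400) + 19609 = 7679 + 19609 = 27288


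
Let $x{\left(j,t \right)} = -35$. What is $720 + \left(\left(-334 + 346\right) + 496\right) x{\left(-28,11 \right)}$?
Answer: $-17060$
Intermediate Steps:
$720 + \left(\left(-334 + 346\right) + 496\right) x{\left(-28,11 \right)} = 720 + \left(\left(-334 + 346\right) + 496\right) \left(-35\right) = 720 + \left(12 + 496\right) \left(-35\right) = 720 + 508 \left(-35\right) = 720 - 17780 = -17060$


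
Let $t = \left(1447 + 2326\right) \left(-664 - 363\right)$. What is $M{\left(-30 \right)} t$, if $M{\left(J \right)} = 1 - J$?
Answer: $-120121001$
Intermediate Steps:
$t = -3874871$ ($t = 3773 \left(-1027\right) = -3874871$)
$M{\left(-30 \right)} t = \left(1 - -30\right) \left(-3874871\right) = \left(1 + 30\right) \left(-3874871\right) = 31 \left(-3874871\right) = -120121001$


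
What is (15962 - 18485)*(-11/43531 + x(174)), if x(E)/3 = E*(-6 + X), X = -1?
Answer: 401314145055/43531 ≈ 9.2190e+6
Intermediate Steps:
x(E) = -21*E (x(E) = 3*(E*(-6 - 1)) = 3*(E*(-7)) = 3*(-7*E) = -21*E)
(15962 - 18485)*(-11/43531 + x(174)) = (15962 - 18485)*(-11/43531 - 21*174) = -2523*(-11*1/43531 - 3654) = -2523*(-11/43531 - 3654) = -2523*(-159062285/43531) = 401314145055/43531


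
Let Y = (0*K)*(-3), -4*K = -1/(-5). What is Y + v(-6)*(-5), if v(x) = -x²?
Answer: 180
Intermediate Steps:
K = -1/20 (K = -(-1)/(4*(-5)) = -(-1)*(-1)/(4*5) = -¼*⅕ = -1/20 ≈ -0.050000)
Y = 0 (Y = (0*(-1/20))*(-3) = 0*(-3) = 0)
Y + v(-6)*(-5) = 0 - 1*(-6)²*(-5) = 0 - 1*36*(-5) = 0 - 36*(-5) = 0 + 180 = 180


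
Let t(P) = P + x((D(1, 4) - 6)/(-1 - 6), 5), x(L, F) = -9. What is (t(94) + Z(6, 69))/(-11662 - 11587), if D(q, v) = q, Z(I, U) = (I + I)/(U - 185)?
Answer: -2462/674221 ≈ -0.0036516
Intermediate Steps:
Z(I, U) = 2*I/(-185 + U) (Z(I, U) = (2*I)/(-185 + U) = 2*I/(-185 + U))
t(P) = -9 + P (t(P) = P - 9 = -9 + P)
(t(94) + Z(6, 69))/(-11662 - 11587) = ((-9 + 94) + 2*6/(-185 + 69))/(-11662 - 11587) = (85 + 2*6/(-116))/(-23249) = (85 + 2*6*(-1/116))*(-1/23249) = (85 - 3/29)*(-1/23249) = (2462/29)*(-1/23249) = -2462/674221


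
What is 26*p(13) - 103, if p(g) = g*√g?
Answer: -103 + 338*√13 ≈ 1115.7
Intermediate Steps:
p(g) = g^(3/2)
26*p(13) - 103 = 26*13^(3/2) - 103 = 26*(13*√13) - 103 = 338*√13 - 103 = -103 + 338*√13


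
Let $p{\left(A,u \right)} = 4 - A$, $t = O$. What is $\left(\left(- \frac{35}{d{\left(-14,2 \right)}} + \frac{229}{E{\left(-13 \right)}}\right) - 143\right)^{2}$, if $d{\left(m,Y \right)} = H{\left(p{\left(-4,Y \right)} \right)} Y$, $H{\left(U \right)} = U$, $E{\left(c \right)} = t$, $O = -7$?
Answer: $\frac{397005625}{12544} \approx 31649.0$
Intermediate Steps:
$t = -7$
$E{\left(c \right)} = -7$
$d{\left(m,Y \right)} = 8 Y$ ($d{\left(m,Y \right)} = \left(4 - -4\right) Y = \left(4 + 4\right) Y = 8 Y$)
$\left(\left(- \frac{35}{d{\left(-14,2 \right)}} + \frac{229}{E{\left(-13 \right)}}\right) - 143\right)^{2} = \left(\left(- \frac{35}{8 \cdot 2} + \frac{229}{-7}\right) - 143\right)^{2} = \left(\left(- \frac{35}{16} + 229 \left(- \frac{1}{7}\right)\right) - 143\right)^{2} = \left(\left(\left(-35\right) \frac{1}{16} - \frac{229}{7}\right) - 143\right)^{2} = \left(\left(- \frac{35}{16} - \frac{229}{7}\right) - 143\right)^{2} = \left(- \frac{3909}{112} - 143\right)^{2} = \left(- \frac{19925}{112}\right)^{2} = \frac{397005625}{12544}$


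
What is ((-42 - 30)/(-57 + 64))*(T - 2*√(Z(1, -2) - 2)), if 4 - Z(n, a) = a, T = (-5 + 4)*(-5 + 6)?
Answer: 360/7 ≈ 51.429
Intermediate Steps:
T = -1 (T = -1*1 = -1)
Z(n, a) = 4 - a
((-42 - 30)/(-57 + 64))*(T - 2*√(Z(1, -2) - 2)) = ((-42 - 30)/(-57 + 64))*(-1 - 2*√((4 - 1*(-2)) - 2)) = (-72/7)*(-1 - 2*√((4 + 2) - 2)) = (-72*⅐)*(-1 - 2*√(6 - 2)) = -72*(-1 - 2*√4)/7 = -72*(-1 - 2*2)/7 = -72*(-1 - 4)/7 = -72/7*(-5) = 360/7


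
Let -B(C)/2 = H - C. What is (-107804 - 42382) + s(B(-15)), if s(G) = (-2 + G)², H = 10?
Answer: -147482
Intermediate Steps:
B(C) = -20 + 2*C (B(C) = -2*(10 - C) = -20 + 2*C)
(-107804 - 42382) + s(B(-15)) = (-107804 - 42382) + (-2 + (-20 + 2*(-15)))² = -150186 + (-2 + (-20 - 30))² = -150186 + (-2 - 50)² = -150186 + (-52)² = -150186 + 2704 = -147482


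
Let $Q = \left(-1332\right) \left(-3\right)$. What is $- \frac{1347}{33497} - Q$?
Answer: $- \frac{133855359}{33497} \approx -3996.0$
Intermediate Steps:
$Q = 3996$
$- \frac{1347}{33497} - Q = - \frac{1347}{33497} - 3996 = - \frac{133855359}{33497}$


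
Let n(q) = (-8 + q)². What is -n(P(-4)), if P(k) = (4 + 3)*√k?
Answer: 132 + 224*I ≈ 132.0 + 224.0*I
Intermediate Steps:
P(k) = 7*√k
-n(P(-4)) = -(-8 + 7*√(-4))² = -(-8 + 7*(2*I))² = -(-8 + 14*I)²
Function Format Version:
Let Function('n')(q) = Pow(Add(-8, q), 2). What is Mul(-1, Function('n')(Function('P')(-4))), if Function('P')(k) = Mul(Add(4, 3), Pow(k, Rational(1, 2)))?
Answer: Add(132, Mul(224, I)) ≈ Add(132.00, Mul(224.00, I))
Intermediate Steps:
Function('P')(k) = Mul(7, Pow(k, Rational(1, 2)))
Mul(-1, Function('n')(Function('P')(-4))) = Mul(-1, Pow(Add(-8, Mul(7, Pow(-4, Rational(1, 2)))), 2)) = Mul(-1, Pow(Add(-8, Mul(7, Mul(2, I))), 2)) = Mul(-1, Pow(Add(-8, Mul(14, I)), 2))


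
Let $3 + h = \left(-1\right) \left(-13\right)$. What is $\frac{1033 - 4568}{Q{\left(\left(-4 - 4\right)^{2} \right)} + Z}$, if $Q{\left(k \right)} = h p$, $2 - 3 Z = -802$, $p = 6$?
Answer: $- \frac{3535}{328} \approx -10.777$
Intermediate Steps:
$h = 10$ ($h = -3 - -13 = -3 + 13 = 10$)
$Z = 268$ ($Z = \frac{2}{3} - - \frac{802}{3} = \frac{2}{3} + \frac{802}{3} = 268$)
$Q{\left(k \right)} = 60$ ($Q{\left(k \right)} = 10 \cdot 6 = 60$)
$\frac{1033 - 4568}{Q{\left(\left(-4 - 4\right)^{2} \right)} + Z} = \frac{1033 - 4568}{60 + 268} = - \frac{3535}{328}$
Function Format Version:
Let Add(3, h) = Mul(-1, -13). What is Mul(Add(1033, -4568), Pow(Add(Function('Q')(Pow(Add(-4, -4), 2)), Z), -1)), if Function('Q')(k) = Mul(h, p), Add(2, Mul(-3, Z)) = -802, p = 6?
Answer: Rational(-3535, 328) ≈ -10.777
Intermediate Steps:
h = 10 (h = Add(-3, Mul(-1, -13)) = Add(-3, 13) = 10)
Z = 268 (Z = Add(Rational(2, 3), Mul(Rational(-1, 3), -802)) = Add(Rational(2, 3), Rational(802, 3)) = 268)
Function('Q')(k) = 60 (Function('Q')(k) = Mul(10, 6) = 60)
Mul(Add(1033, -4568), Pow(Add(Function('Q')(Pow(Add(-4, -4), 2)), Z), -1)) = Mul(Add(1033, -4568), Pow(Add(60, 268), -1)) = Mul(-3535, Pow(328, -1)) = Mul(-3535, Rational(1, 328)) = Rational(-3535, 328)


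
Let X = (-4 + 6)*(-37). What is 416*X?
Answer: -30784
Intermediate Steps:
X = -74 (X = 2*(-37) = -74)
416*X = 416*(-74) = -30784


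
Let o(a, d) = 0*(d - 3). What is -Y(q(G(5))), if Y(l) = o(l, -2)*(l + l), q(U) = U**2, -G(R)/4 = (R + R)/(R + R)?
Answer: 0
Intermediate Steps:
o(a, d) = 0 (o(a, d) = 0*(-3 + d) = 0)
G(R) = -4 (G(R) = -4*(R + R)/(R + R) = -4*2*R/(2*R) = -4*2*R*1/(2*R) = -4*1 = -4)
Y(l) = 0 (Y(l) = 0*(l + l) = 0*(2*l) = 0)
-Y(q(G(5))) = -1*0 = 0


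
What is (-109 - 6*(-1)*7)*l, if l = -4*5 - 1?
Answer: 1407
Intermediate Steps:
l = -21 (l = -20 - 1 = -21)
(-109 - 6*(-1)*7)*l = (-109 - 6*(-1)*7)*(-21) = (-109 - (-6)*7)*(-21) = (-109 - 1*(-42))*(-21) = (-109 + 42)*(-21) = -67*(-21) = 1407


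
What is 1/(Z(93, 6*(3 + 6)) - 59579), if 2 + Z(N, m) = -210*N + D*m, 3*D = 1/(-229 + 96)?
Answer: -133/10521781 ≈ -1.2640e-5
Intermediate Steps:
D = -1/399 (D = 1/(3*(-229 + 96)) = (1/3)/(-133) = (1/3)*(-1/133) = -1/399 ≈ -0.0025063)
Z(N, m) = -2 - 210*N - m/399 (Z(N, m) = -2 + (-210*N - m/399) = -2 - 210*N - m/399)
1/(Z(93, 6*(3 + 6)) - 59579) = 1/((-2 - 210*93 - 2*(3 + 6)/133) - 59579) = 1/((-2 - 19530 - 2*9/133) - 59579) = 1/((-2 - 19530 - 1/399*54) - 59579) = 1/((-2 - 19530 - 18/133) - 59579) = 1/(-2597774/133 - 59579) = 1/(-10521781/133) = -133/10521781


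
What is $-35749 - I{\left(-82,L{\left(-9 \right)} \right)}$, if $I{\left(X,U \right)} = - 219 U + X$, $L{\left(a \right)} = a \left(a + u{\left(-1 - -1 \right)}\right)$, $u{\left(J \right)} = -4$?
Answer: $-10044$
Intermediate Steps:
$L{\left(a \right)} = a \left(-4 + a\right)$ ($L{\left(a \right)} = a \left(a - 4\right) = a \left(-4 + a\right)$)
$I{\left(X,U \right)} = X - 219 U$
$-35749 - I{\left(-82,L{\left(-9 \right)} \right)} = -35749 - \left(-82 - 219 \left(- 9 \left(-4 - 9\right)\right)\right) = -35749 - \left(-82 - 219 \left(\left(-9\right) \left(-13\right)\right)\right) = -35749 - \left(-82 - 25623\right) = -35749 - -25705 = -35749 + 25705 = -10044$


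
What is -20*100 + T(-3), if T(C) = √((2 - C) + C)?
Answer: -2000 + √2 ≈ -1998.6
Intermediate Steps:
T(C) = √2
-20*100 + T(-3) = -20*100 + √2 = -2000 + √2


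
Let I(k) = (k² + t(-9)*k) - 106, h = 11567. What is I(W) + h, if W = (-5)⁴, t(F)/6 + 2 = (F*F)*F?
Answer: -2339164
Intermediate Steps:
t(F) = -12 + 6*F³ (t(F) = -12 + 6*((F*F)*F) = -12 + 6*(F²*F) = -12 + 6*F³)
W = 625
I(k) = -106 + k² - 4386*k (I(k) = (k² + (-12 + 6*(-9)³)*k) - 106 = (k² + (-12 + 6*(-729))*k) - 106 = (k² + (-12 - 4374)*k) - 106 = (k² - 4386*k) - 106 = -106 + k² - 4386*k)
I(W) + h = (-106 + 625² - 4386*625) + 11567 = (-106 + 390625 - 2741250) + 11567 = -2350731 + 11567 = -2339164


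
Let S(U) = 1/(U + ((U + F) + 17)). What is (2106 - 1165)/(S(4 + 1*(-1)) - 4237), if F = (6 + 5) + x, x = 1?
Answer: -32935/148294 ≈ -0.22209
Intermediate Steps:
F = 12 (F = (6 + 5) + 1 = 11 + 1 = 12)
S(U) = 1/(29 + 2*U) (S(U) = 1/(U + ((U + 12) + 17)) = 1/(U + ((12 + U) + 17)) = 1/(U + (29 + U)) = 1/(29 + 2*U))
(2106 - 1165)/(S(4 + 1*(-1)) - 4237) = (2106 - 1165)/(1/(29 + 2*(4 + 1*(-1))) - 4237) = 941/(1/(29 + 2*(4 - 1)) - 4237) = 941/(1/(29 + 2*3) - 4237) = 941/(1/(29 + 6) - 4237) = 941/(1/35 - 4237) = 941/(-148294/35) = 941*(-35/148294) = -32935/148294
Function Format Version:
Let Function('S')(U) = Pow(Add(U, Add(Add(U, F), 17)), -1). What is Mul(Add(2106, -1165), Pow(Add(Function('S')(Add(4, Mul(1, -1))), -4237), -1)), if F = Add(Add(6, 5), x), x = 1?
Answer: Rational(-32935, 148294) ≈ -0.22209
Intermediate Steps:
F = 12 (F = Add(Add(6, 5), 1) = Add(11, 1) = 12)
Function('S')(U) = Pow(Add(29, Mul(2, U)), -1) (Function('S')(U) = Pow(Add(U, Add(Add(U, 12), 17)), -1) = Pow(Add(U, Add(Add(12, U), 17)), -1) = Pow(Add(U, Add(29, U)), -1) = Pow(Add(29, Mul(2, U)), -1))
Mul(Add(2106, -1165), Pow(Add(Function('S')(Add(4, Mul(1, -1))), -4237), -1)) = Mul(Add(2106, -1165), Pow(Add(Pow(Add(29, Mul(2, Add(4, Mul(1, -1)))), -1), -4237), -1)) = Mul(941, Pow(Add(Pow(Add(29, Mul(2, Add(4, -1))), -1), -4237), -1)) = Mul(941, Pow(Add(Pow(Add(29, Mul(2, 3)), -1), -4237), -1)) = Mul(941, Pow(Add(Pow(Add(29, 6), -1), -4237), -1)) = Mul(941, Pow(Add(Pow(35, -1), -4237), -1)) = Mul(941, Pow(Add(Rational(1, 35), -4237), -1)) = Mul(941, Pow(Rational(-148294, 35), -1)) = Mul(941, Rational(-35, 148294)) = Rational(-32935, 148294)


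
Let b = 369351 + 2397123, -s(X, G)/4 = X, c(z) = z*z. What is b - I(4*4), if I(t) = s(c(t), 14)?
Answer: 2767498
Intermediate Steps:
c(z) = z²
s(X, G) = -4*X
I(t) = -4*t²
b = 2766474
b - I(4*4) = 2766474 - (-4)*(4*4)² = 2766474 - (-4)*16² = 2766474 - (-4)*256 = 2766474 - 1*(-1024) = 2766474 + 1024 = 2767498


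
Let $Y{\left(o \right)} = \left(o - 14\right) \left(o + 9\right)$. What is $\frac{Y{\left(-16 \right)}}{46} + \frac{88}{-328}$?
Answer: $\frac{4052}{943} \approx 4.2969$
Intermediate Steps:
$Y{\left(o \right)} = \left(-14 + o\right) \left(9 + o\right)$
$\frac{Y{\left(-16 \right)}}{46} + \frac{88}{-328} = \frac{-126 + \left(-16\right)^{2} - -80}{46} + \frac{88}{-328} = \left(-126 + 256 + 80\right) \frac{1}{46} + 88 \left(- \frac{1}{328}\right) = 210 \cdot \frac{1}{46} - \frac{11}{41} = \frac{105}{23} - \frac{11}{41} = \frac{4052}{943}$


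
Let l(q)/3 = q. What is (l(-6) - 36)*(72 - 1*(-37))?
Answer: -5886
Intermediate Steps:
l(q) = 3*q
(l(-6) - 36)*(72 - 1*(-37)) = (3*(-6) - 36)*(72 - 1*(-37)) = (-18 - 36)*(72 + 37) = -54*109 = -5886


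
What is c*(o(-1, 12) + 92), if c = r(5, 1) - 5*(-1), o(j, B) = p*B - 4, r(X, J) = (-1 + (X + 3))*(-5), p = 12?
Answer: -6960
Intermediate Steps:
r(X, J) = -10 - 5*X (r(X, J) = (-1 + (3 + X))*(-5) = (2 + X)*(-5) = -10 - 5*X)
o(j, B) = -4 + 12*B (o(j, B) = 12*B - 4 = -4 + 12*B)
c = -30 (c = (-10 - 5*5) - 5*(-1) = (-10 - 25) + 5 = -35 + 5 = -30)
c*(o(-1, 12) + 92) = -30*((-4 + 12*12) + 92) = -30*((-4 + 144) + 92) = -30*(140 + 92) = -30*232 = -6960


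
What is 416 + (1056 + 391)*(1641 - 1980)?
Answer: -490117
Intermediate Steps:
416 + (1056 + 391)*(1641 - 1980) = 416 + 1447*(-339) = 416 - 490533 = -490117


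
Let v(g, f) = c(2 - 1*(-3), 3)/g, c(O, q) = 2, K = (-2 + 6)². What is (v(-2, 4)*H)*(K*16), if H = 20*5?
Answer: -25600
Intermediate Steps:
K = 16 (K = 4² = 16)
H = 100
v(g, f) = 2/g
(v(-2, 4)*H)*(K*16) = ((2/(-2))*100)*(16*16) = ((2*(-½))*100)*256 = -1*100*256 = -100*256 = -25600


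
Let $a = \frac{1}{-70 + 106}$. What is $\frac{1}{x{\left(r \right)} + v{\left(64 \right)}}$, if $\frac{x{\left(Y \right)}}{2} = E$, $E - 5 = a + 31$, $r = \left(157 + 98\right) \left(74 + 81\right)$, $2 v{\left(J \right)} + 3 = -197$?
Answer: $- \frac{18}{503} \approx -0.035785$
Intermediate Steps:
$v{\left(J \right)} = -100$ ($v{\left(J \right)} = - \frac{3}{2} + \frac{1}{2} \left(-197\right) = - \frac{3}{2} - \frac{197}{2} = -100$)
$a = \frac{1}{36} \approx 0.027778$
$r = 39525$ ($r = 255 \cdot 155 = 39525$)
$E = \frac{1297}{36}$ ($E = 5 + \left(\frac{1}{36} + 31\right) = 5 + \frac{1117}{36} = \frac{1297}{36} \approx 36.028$)
$x{\left(Y \right)} = \frac{1297}{18}$ ($x{\left(Y \right)} = 2 \cdot \frac{1297}{36} = \frac{1297}{18}$)
$\frac{1}{x{\left(r \right)} + v{\left(64 \right)}} = \frac{1}{\frac{1297}{18} - 100} = \frac{1}{- \frac{503}{18}} = - \frac{18}{503}$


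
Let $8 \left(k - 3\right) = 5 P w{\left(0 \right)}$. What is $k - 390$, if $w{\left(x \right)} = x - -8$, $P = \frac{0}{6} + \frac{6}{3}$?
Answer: $-377$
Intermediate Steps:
$P = 2$ ($P = 0 \cdot \frac{1}{6} + 6 \cdot \frac{1}{3} = 0 + 2 = 2$)
$w{\left(x \right)} = 8 + x$ ($w{\left(x \right)} = x + 8 = 8 + x$)
$k = 13$ ($k = 3 + \frac{5 \cdot 2 \left(8 + 0\right)}{8} = 3 + \frac{10 \cdot 8}{8} = 3 + \frac{1}{8} \cdot 80 = 3 + 10 = 13$)
$k - 390 = 13 - 390 = -377$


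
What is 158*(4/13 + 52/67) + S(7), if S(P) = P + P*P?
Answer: 197928/871 ≈ 227.24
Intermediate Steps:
S(P) = P + P²
158*(4/13 + 52/67) + S(7) = 158*(4/13 + 52/67) + 7*(1 + 7) = 158*(4*(1/13) + 52*(1/67)) + 7*8 = 158*(4/13 + 52/67) + 56 = 158*(944/871) + 56 = 149152/871 + 56 = 197928/871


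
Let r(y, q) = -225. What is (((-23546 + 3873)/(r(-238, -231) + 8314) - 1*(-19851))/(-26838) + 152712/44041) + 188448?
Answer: 128698041863979061/682926743133 ≈ 1.8845e+5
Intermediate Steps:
(((-23546 + 3873)/(r(-238, -231) + 8314) - 1*(-19851))/(-26838) + 152712/44041) + 188448 = (((-23546 + 3873)/(-225 + 8314) - 1*(-19851))/(-26838) + 152712/44041) + 188448 = ((-19673/8089 + 19851)*(-1/26838) + 152712*(1/44041)) + 188448 = ((-19673*1/8089 + 19851)*(-1/26838) + 152712/44041) + 188448 = ((-19673/8089 + 19851)*(-1/26838) + 152712/44041) + 188448 = ((160555066/8089)*(-1/26838) + 152712/44041) + 188448 = (-11468219/15506613 + 152712/44041) + 188448 = 1862974051477/682926743133 + 188448 = 128698041863979061/682926743133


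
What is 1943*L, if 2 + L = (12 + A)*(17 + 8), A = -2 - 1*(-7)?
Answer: 821889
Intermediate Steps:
A = 5 (A = -2 + 7 = 5)
L = 423 (L = -2 + (12 + 5)*(17 + 8) = -2 + 17*25 = -2 + 425 = 423)
1943*L = 1943*423 = 821889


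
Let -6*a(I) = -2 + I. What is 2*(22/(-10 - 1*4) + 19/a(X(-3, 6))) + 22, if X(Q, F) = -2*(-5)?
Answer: -135/14 ≈ -9.6429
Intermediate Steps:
X(Q, F) = 10
a(I) = ⅓ - I/6 (a(I) = -(-2 + I)/6 = ⅓ - I/6)
2*(22/(-10 - 1*4) + 19/a(X(-3, 6))) + 22 = 2*(22/(-10 - 1*4) + 19/(⅓ - ⅙*10)) + 22 = 2*(22/(-10 - 4) + 19/(⅓ - 5/3)) + 22 = 2*(22/(-14) + 19/(-4/3)) + 22 = 2*(22*(-1/14) + 19*(-¾)) + 22 = 2*(-11/7 - 57/4) + 22 = 2*(-443/28) + 22 = -443/14 + 22 = -135/14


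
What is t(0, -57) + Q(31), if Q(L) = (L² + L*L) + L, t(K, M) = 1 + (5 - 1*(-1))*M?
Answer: 1612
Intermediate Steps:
t(K, M) = 1 + 6*M (t(K, M) = 1 + (5 + 1)*M = 1 + 6*M)
Q(L) = L + 2*L² (Q(L) = (L² + L²) + L = 2*L² + L = L + 2*L²)
t(0, -57) + Q(31) = (1 + 6*(-57)) + 31*(1 + 2*31) = (1 - 342) + 31*(1 + 62) = -341 + 31*63 = -341 + 1953 = 1612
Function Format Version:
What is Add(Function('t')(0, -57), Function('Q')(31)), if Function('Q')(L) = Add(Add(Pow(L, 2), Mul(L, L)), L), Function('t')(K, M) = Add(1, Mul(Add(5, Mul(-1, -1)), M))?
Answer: 1612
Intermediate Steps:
Function('t')(K, M) = Add(1, Mul(6, M)) (Function('t')(K, M) = Add(1, Mul(Add(5, 1), M)) = Add(1, Mul(6, M)))
Function('Q')(L) = Add(L, Mul(2, Pow(L, 2))) (Function('Q')(L) = Add(Add(Pow(L, 2), Pow(L, 2)), L) = Add(Mul(2, Pow(L, 2)), L) = Add(L, Mul(2, Pow(L, 2))))
Add(Function('t')(0, -57), Function('Q')(31)) = Add(Add(1, Mul(6, -57)), Mul(31, Add(1, Mul(2, 31)))) = Add(Add(1, -342), Mul(31, Add(1, 62))) = Add(-341, Mul(31, 63)) = Add(-341, 1953) = 1612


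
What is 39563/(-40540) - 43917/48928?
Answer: -929033411/495885280 ≈ -1.8735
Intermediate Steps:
39563/(-40540) - 43917/48928 = 39563*(-1/40540) - 43917*1/48928 = -39563/40540 - 43917/48928 = -929033411/495885280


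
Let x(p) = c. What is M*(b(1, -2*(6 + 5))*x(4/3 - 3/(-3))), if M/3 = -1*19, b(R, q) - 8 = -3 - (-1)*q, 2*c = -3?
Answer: -2907/2 ≈ -1453.5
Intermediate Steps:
c = -3/2 (c = (½)*(-3) = -3/2 ≈ -1.5000)
x(p) = -3/2
b(R, q) = 5 + q (b(R, q) = 8 + (-3 - (-1)*q) = 8 + (-3 + q) = 5 + q)
M = -57 (M = 3*(-1*19) = 3*(-19) = -57)
M*(b(1, -2*(6 + 5))*x(4/3 - 3/(-3))) = -57*(5 - 2*(6 + 5))*(-3)/2 = -57*(5 - 2*11)*(-3)/2 = -57*(5 - 22)*(-3)/2 = -(-969)*(-3)/2 = -57*51/2 = -2907/2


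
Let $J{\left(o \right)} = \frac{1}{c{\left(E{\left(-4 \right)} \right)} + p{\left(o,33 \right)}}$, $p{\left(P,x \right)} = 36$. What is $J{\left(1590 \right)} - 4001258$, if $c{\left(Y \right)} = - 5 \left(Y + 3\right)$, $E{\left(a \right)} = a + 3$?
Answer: $- \frac{104032707}{26} \approx -4.0013 \cdot 10^{6}$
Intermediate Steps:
$E{\left(a \right)} = 3 + a$
$c{\left(Y \right)} = -15 - 5 Y$ ($c{\left(Y \right)} = - 5 \left(3 + Y\right) = -15 - 5 Y$)
$J{\left(o \right)} = \frac{1}{26}$ ($J{\left(o \right)} = \frac{1}{\left(-15 - 5 \left(3 - 4\right)\right) + 36} = \frac{1}{\left(-15 - -5\right) + 36} = \frac{1}{\left(-15 + 5\right) + 36} = \frac{1}{-10 + 36} = \frac{1}{26}$)
$J{\left(1590 \right)} - 4001258 = \frac{1}{26} - 4001258 = - \frac{104032707}{26}$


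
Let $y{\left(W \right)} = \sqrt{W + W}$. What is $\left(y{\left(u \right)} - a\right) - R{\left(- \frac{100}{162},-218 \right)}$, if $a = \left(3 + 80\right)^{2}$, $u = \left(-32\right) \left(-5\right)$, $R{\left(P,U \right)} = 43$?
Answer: $-6932 + 8 \sqrt{5} \approx -6914.1$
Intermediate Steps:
$u = 160$
$y{\left(W \right)} = \sqrt{2} \sqrt{W}$ ($y{\left(W \right)} = \sqrt{2 W} = \sqrt{2} \sqrt{W}$)
$a = 6889$ ($a = 83^{2} = 6889$)
$\left(y{\left(u \right)} - a\right) - R{\left(- \frac{100}{162},-218 \right)} = \left(\sqrt{2} \sqrt{160} - 6889\right) - 43 = \left(\sqrt{2} \cdot 4 \sqrt{10} - 6889\right) - 43 = \left(8 \sqrt{5} - 6889\right) - 43 = \left(-6889 + 8 \sqrt{5}\right) - 43 = -6932 + 8 \sqrt{5}$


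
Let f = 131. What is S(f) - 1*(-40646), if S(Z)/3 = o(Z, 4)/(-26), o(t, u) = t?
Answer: 1056403/26 ≈ 40631.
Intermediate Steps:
S(Z) = -3*Z/26 (S(Z) = 3*(Z/(-26)) = 3*(Z*(-1/26)) = 3*(-Z/26) = -3*Z/26)
S(f) - 1*(-40646) = -3/26*131 - 1*(-40646) = -393/26 + 40646 = 1056403/26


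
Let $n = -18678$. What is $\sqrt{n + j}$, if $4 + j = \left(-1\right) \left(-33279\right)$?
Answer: $\sqrt{14597} \approx 120.82$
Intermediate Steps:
$j = 33275$ ($j = -4 - -33279 = -4 + 33279 = 33275$)
$\sqrt{n + j} = \sqrt{-18678 + 33275} = \sqrt{14597}$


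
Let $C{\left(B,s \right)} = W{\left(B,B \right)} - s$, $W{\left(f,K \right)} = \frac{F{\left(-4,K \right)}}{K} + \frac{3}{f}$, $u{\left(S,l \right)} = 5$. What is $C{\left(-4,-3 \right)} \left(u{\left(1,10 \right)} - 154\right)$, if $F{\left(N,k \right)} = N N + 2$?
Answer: $\frac{1341}{4} \approx 335.25$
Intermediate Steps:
$F{\left(N,k \right)} = 2 + N^{2}$ ($F{\left(N,k \right)} = N^{2} + 2 = 2 + N^{2}$)
$W{\left(f,K \right)} = \frac{3}{f} + \frac{18}{K}$ ($W{\left(f,K \right)} = \frac{2 + \left(-4\right)^{2}}{K} + \frac{3}{f} = \frac{2 + 16}{K} + \frac{3}{f} = \frac{18}{K} + \frac{3}{f} = \frac{3}{f} + \frac{18}{K}$)
$C{\left(B,s \right)} = - s + \frac{21}{B}$ ($C{\left(B,s \right)} = \left(\frac{3}{B} + \frac{18}{B}\right) - s = \frac{21}{B} - s = - s + \frac{21}{B}$)
$C{\left(-4,-3 \right)} \left(u{\left(1,10 \right)} - 154\right) = \left(\left(-1\right) \left(-3\right) + \frac{21}{-4}\right) \left(5 - 154\right) = \left(3 + 21 \left(- \frac{1}{4}\right)\right) \left(-149\right) = \left(3 - \frac{21}{4}\right) \left(-149\right) = \left(- \frac{9}{4}\right) \left(-149\right) = \frac{1341}{4}$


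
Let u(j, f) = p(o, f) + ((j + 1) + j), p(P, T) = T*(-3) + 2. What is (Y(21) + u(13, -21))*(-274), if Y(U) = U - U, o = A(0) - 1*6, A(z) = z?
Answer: -25208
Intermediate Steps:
o = -6 (o = 0 - 1*6 = 0 - 6 = -6)
Y(U) = 0
p(P, T) = 2 - 3*T (p(P, T) = -3*T + 2 = 2 - 3*T)
u(j, f) = 3 - 3*f + 2*j (u(j, f) = (2 - 3*f) + ((j + 1) + j) = (2 - 3*f) + ((1 + j) + j) = (2 - 3*f) + (1 + 2*j) = 3 - 3*f + 2*j)
(Y(21) + u(13, -21))*(-274) = (0 + (3 - 3*(-21) + 2*13))*(-274) = (0 + (3 + 63 + 26))*(-274) = (0 + 92)*(-274) = 92*(-274) = -25208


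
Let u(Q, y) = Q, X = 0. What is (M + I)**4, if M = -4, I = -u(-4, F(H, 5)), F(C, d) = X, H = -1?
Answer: 0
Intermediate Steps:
F(C, d) = 0
I = 4 (I = -1*(-4) = 4)
(M + I)**4 = (-4 + 4)**4 = 0**4 = 0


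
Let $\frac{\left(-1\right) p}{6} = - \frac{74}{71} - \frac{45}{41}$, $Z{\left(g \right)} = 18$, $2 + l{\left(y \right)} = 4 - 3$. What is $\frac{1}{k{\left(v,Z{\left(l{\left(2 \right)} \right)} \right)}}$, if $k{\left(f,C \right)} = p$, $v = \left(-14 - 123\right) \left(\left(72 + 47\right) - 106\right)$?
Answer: $\frac{2911}{37374} \approx 0.077888$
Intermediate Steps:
$l{\left(y \right)} = -1$ ($l{\left(y \right)} = -2 + \left(4 - 3\right) = -2 + 1 = -1$)
$v = -1781$ ($v = - 137 \left(119 - 106\right) = \left(-137\right) 13 = -1781$)
$p = \frac{37374}{2911}$ ($p = - 6 \left(- \frac{74}{71} - \frac{45}{41}\right) = \left(-6\right) \left(- \frac{6229}{2911}\right) = \frac{37374}{2911} \approx 12.839$)
$k{\left(f,C \right)} = \frac{37374}{2911}$
$\frac{1}{k{\left(v,Z{\left(l{\left(2 \right)} \right)} \right)}} = \frac{1}{\frac{37374}{2911}} = \frac{2911}{37374}$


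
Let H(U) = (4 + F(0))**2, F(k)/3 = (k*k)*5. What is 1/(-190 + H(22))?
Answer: -1/174 ≈ -0.0057471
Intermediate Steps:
F(k) = 15*k**2 (F(k) = 3*((k*k)*5) = 3*(k**2*5) = 3*(5*k**2) = 15*k**2)
H(U) = 16 (H(U) = (4 + 15*0**2)**2 = (4 + 15*0)**2 = (4 + 0)**2 = 4**2 = 16)
1/(-190 + H(22)) = 1/(-190 + 16) = 1/(-174) = -1/174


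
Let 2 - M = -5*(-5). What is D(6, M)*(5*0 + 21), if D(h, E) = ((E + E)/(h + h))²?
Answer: 3703/12 ≈ 308.58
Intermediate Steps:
M = -23 (M = 2 - (-5)*(-5) = 2 - 1*25 = 2 - 25 = -23)
D(h, E) = E²/h² (D(h, E) = ((2*E)/((2*h)))² = ((2*E)*(1/(2*h)))² = (E/h)² = E²/h²)
D(6, M)*(5*0 + 21) = ((-23)²/6²)*(5*0 + 21) = (529*(1/36))*(0 + 21) = (529/36)*21 = 3703/12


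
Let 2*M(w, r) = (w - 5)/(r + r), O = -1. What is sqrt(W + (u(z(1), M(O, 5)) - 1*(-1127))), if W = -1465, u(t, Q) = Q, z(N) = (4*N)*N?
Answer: I*sqrt(33830)/10 ≈ 18.393*I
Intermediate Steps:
z(N) = 4*N**2
M(w, r) = (-5 + w)/(4*r) (M(w, r) = ((w - 5)/(r + r))/2 = ((-5 + w)/((2*r)))/2 = ((-5 + w)*(1/(2*r)))/2 = ((-5 + w)/(2*r))/2 = (-5 + w)/(4*r))
sqrt(W + (u(z(1), M(O, 5)) - 1*(-1127))) = sqrt(-1465 + ((1/4)*(-5 - 1)/5 - 1*(-1127))) = sqrt(-1465 + ((1/4)*(1/5)*(-6) + 1127)) = sqrt(-1465 + (-3/10 + 1127)) = sqrt(-1465 + 11267/10) = sqrt(-3383/10) = I*sqrt(33830)/10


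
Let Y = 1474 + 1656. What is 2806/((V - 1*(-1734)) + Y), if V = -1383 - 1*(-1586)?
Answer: 2806/5067 ≈ 0.55378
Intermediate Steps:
V = 203 (V = -1383 + 1586 = 203)
Y = 3130
2806/((V - 1*(-1734)) + Y) = 2806/((203 - 1*(-1734)) + 3130) = 2806/((203 + 1734) + 3130) = 2806/(1937 + 3130) = 2806/5067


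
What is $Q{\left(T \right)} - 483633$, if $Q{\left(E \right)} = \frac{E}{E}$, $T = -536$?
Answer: $-483632$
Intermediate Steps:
$Q{\left(E \right)} = 1$
$Q{\left(T \right)} - 483633 = 1 - 483633 = -483632$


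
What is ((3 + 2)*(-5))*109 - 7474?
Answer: -10199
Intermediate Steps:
((3 + 2)*(-5))*109 - 7474 = (5*(-5))*109 - 7474 = -25*109 - 7474 = -2725 - 7474 = -10199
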